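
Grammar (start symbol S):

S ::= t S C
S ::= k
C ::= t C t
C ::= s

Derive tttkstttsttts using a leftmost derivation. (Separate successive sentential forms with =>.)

S => tSC => ttSCC => tttSCCC => tttkCCC => tttksCC => tttkstCtC => tttksttCttC => tttkstttCtttC => tttkstttstttC => tttkstttsttts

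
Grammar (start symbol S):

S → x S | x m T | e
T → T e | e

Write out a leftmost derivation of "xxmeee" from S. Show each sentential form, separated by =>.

S => xS => xxmT => xxmTe => xxmTee => xxmeee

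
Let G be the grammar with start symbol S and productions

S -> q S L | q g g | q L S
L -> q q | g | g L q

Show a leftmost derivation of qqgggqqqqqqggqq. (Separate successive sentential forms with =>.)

S => qSL   [S -> q S L]
qSL => qqLSL   [S -> q L S]
qqLSL => qqgLqSL   [L -> g L q]
qqgLqSL => qqggLqqSL   [L -> g L q]
qqggLqqSL => qqgggqqSL   [L -> g]
qqgggqqSL => qqgggqqqLSL   [S -> q L S]
qqgggqqqLSL => qqgggqqqqqSL   [L -> q q]
qqgggqqqqqSL => qqgggqqqqqqggL   [S -> q g g]
qqgggqqqqqqggL => qqgggqqqqqqggqq   [L -> q q]

S => qSL => qqLSL => qqgLqSL => qqggLqqSL => qqgggqqSL => qqgggqqqLSL => qqgggqqqqqSL => qqgggqqqqqqggL => qqgggqqqqqqggqq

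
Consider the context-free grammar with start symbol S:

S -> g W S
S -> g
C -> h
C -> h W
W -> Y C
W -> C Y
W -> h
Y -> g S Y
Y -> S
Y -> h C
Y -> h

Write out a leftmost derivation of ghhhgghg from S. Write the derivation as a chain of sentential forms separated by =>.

S => gWS => gYCS => ghCS => ghhWS => ghhCYS => ghhhYS => ghhhSS => ghhhgS => ghhhggWS => ghhhgghS => ghhhgghg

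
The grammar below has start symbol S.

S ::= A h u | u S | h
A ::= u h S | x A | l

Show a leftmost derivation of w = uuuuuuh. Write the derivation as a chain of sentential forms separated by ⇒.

S ⇒ uS ⇒ uuS ⇒ uuuS ⇒ uuuuS ⇒ uuuuuS ⇒ uuuuuuS ⇒ uuuuuuh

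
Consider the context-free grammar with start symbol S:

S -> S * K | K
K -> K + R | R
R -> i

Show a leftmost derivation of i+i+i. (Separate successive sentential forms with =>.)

S => K => K+R => K+R+R => R+R+R => i+R+R => i+i+R => i+i+i

S => K   [S -> K]
K => K+R   [K -> K + R]
K+R => K+R+R   [K -> K + R]
K+R+R => R+R+R   [K -> R]
R+R+R => i+R+R   [R -> i]
i+R+R => i+i+R   [R -> i]
i+i+R => i+i+i   [R -> i]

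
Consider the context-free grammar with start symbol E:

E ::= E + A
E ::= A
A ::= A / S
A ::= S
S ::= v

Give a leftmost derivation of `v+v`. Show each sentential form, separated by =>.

E => E+A   [E ::= E + A]
E+A => A+A   [E ::= A]
A+A => S+A   [A ::= S]
S+A => v+A   [S ::= v]
v+A => v+S   [A ::= S]
v+S => v+v   [S ::= v]

E=>E+A=>A+A=>S+A=>v+A=>v+S=>v+v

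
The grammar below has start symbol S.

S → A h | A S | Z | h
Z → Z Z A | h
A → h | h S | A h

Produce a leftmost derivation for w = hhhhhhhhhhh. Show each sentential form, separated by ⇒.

S ⇒ AS   [S → A S]
AS ⇒ AhS   [A → A h]
AhS ⇒ AhhS   [A → A h]
AhhS ⇒ hhhS   [A → h]
hhhS ⇒ hhhAS   [S → A S]
hhhAS ⇒ hhhhS   [A → h]
hhhhS ⇒ hhhhAS   [S → A S]
hhhhAS ⇒ hhhhAhS   [A → A h]
hhhhAhS ⇒ hhhhAhhS   [A → A h]
hhhhAhhS ⇒ hhhhAhhhS   [A → A h]
hhhhAhhhS ⇒ hhhhhhhhS   [A → h]
hhhhhhhhS ⇒ hhhhhhhhAh   [S → A h]
hhhhhhhhAh ⇒ hhhhhhhhhSh   [A → h S]
hhhhhhhhhSh ⇒ hhhhhhhhhhh   [S → h]

S ⇒ AS ⇒ AhS ⇒ AhhS ⇒ hhhS ⇒ hhhAS ⇒ hhhhS ⇒ hhhhAS ⇒ hhhhAhS ⇒ hhhhAhhS ⇒ hhhhAhhhS ⇒ hhhhhhhhS ⇒ hhhhhhhhAh ⇒ hhhhhhhhhSh ⇒ hhhhhhhhhhh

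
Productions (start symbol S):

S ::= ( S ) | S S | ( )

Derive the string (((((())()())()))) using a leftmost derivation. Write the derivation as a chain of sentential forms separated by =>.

S=>(S)=>((S))=>(((S)))=>(((SS)))=>((((S)S)))=>((((SS)S)))=>((((SSS)S)))=>(((((S)SS)S)))=>(((((())SS)S)))=>(((((())()S)S)))=>(((((())()())S)))=>(((((())()())())))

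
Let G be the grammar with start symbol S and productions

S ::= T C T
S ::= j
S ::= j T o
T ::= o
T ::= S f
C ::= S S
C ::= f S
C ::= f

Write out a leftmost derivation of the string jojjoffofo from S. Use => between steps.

S => jTo => jSfo => jTCTfo => jSfCTfo => jTCTfCTfo => joCTfCTfo => joSSTfCTfo => jojSTfCTfo => jojjTfCTfo => jojjofCTfo => jojjoffTfo => jojjoffofo

S => jTo   [S ::= j T o]
jTo => jSfo   [T ::= S f]
jSfo => jTCTfo   [S ::= T C T]
jTCTfo => jSfCTfo   [T ::= S f]
jSfCTfo => jTCTfCTfo   [S ::= T C T]
jTCTfCTfo => joCTfCTfo   [T ::= o]
joCTfCTfo => joSSTfCTfo   [C ::= S S]
joSSTfCTfo => jojSTfCTfo   [S ::= j]
jojSTfCTfo => jojjTfCTfo   [S ::= j]
jojjTfCTfo => jojjofCTfo   [T ::= o]
jojjofCTfo => jojjoffTfo   [C ::= f]
jojjoffTfo => jojjoffofo   [T ::= o]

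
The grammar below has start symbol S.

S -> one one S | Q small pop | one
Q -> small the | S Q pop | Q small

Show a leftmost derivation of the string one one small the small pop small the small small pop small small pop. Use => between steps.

S => Q small pop => Q small small pop => S Q pop small small pop => one one S Q pop small small pop => one one Q small pop Q pop small small pop => one one small the small pop Q pop small small pop => one one small the small pop Q small pop small small pop => one one small the small pop Q small small pop small small pop => one one small the small pop small the small small pop small small pop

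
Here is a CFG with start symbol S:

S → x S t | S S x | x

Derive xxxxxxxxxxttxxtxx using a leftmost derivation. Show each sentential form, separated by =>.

S => SSx => xStSx => xSSxtSx => xxStSxtSx => xxxSttSxtSx => xxxSSxttSxtSx => xxxSSxSxttSxtSx => xxxSSxSxSxttSxtSx => xxxxSxSxSxttSxtSx => xxxxxxSxSxttSxtSx => xxxxxxxxSxttSxtSx => xxxxxxxxxxttSxtSx => xxxxxxxxxxttxxtSx => xxxxxxxxxxttxxtxx

S => SSx   [S → S S x]
SSx => xStSx   [S → x S t]
xStSx => xSSxtSx   [S → S S x]
xSSxtSx => xxStSxtSx   [S → x S t]
xxStSxtSx => xxxSttSxtSx   [S → x S t]
xxxSttSxtSx => xxxSSxttSxtSx   [S → S S x]
xxxSSxttSxtSx => xxxSSxSxttSxtSx   [S → S S x]
xxxSSxSxttSxtSx => xxxSSxSxSxttSxtSx   [S → S S x]
xxxSSxSxSxttSxtSx => xxxxSxSxSxttSxtSx   [S → x]
xxxxSxSxSxttSxtSx => xxxxxxSxSxttSxtSx   [S → x]
xxxxxxSxSxttSxtSx => xxxxxxxxSxttSxtSx   [S → x]
xxxxxxxxSxttSxtSx => xxxxxxxxxxttSxtSx   [S → x]
xxxxxxxxxxttSxtSx => xxxxxxxxxxttxxtSx   [S → x]
xxxxxxxxxxttxxtSx => xxxxxxxxxxttxxtxx   [S → x]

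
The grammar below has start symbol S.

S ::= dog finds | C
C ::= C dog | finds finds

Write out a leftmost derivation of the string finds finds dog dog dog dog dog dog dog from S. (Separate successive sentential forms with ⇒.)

S ⇒ C ⇒ C dog ⇒ C dog dog ⇒ C dog dog dog ⇒ C dog dog dog dog ⇒ C dog dog dog dog dog ⇒ C dog dog dog dog dog dog ⇒ C dog dog dog dog dog dog dog ⇒ finds finds dog dog dog dog dog dog dog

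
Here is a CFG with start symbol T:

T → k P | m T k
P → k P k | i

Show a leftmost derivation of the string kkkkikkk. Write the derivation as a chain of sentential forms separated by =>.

T => kP => kkPk => kkkPkk => kkkkPkkk => kkkkikkk

T => kP   [T → k P]
kP => kkPk   [P → k P k]
kkPk => kkkPkk   [P → k P k]
kkkPkk => kkkkPkkk   [P → k P k]
kkkkPkkk => kkkkikkk   [P → i]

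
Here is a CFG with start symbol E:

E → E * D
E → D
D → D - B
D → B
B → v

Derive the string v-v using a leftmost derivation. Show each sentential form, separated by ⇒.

E ⇒ D ⇒ D-B ⇒ B-B ⇒ v-B ⇒ v-v

E ⇒ D   [E → D]
D ⇒ D-B   [D → D - B]
D-B ⇒ B-B   [D → B]
B-B ⇒ v-B   [B → v]
v-B ⇒ v-v   [B → v]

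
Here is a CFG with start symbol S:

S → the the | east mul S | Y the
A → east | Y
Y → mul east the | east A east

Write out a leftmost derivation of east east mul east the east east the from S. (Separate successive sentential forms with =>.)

S => Y the => east A east the => east Y east the => east east A east east the => east east Y east east the => east east mul east the east east the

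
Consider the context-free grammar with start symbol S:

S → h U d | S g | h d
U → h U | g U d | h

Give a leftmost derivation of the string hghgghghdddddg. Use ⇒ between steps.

S ⇒ Sg ⇒ hUdg ⇒ hgUddg ⇒ hghUddg ⇒ hghgUdddg ⇒ hghggUddddg ⇒ hghgghUddddg ⇒ hghgghgUdddddg ⇒ hghgghghdddddg

S ⇒ Sg   [S → S g]
Sg ⇒ hUdg   [S → h U d]
hUdg ⇒ hgUddg   [U → g U d]
hgUddg ⇒ hghUddg   [U → h U]
hghUddg ⇒ hghgUdddg   [U → g U d]
hghgUdddg ⇒ hghggUddddg   [U → g U d]
hghggUddddg ⇒ hghgghUddddg   [U → h U]
hghgghUddddg ⇒ hghgghgUdddddg   [U → g U d]
hghgghgUdddddg ⇒ hghgghghdddddg   [U → h]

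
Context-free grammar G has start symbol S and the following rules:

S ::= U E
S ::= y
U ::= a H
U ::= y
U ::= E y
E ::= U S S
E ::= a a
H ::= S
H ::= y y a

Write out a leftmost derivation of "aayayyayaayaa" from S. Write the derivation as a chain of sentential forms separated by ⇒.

S⇒UE⇒EyE⇒aayE⇒aayUSS⇒aayaHSS⇒aayayyaSS⇒aayayyaUES⇒aayayyayES⇒aayayyayaaS⇒aayayyayaaUE⇒aayayyayaayE⇒aayayyayaayaa

S ⇒ UE   [S ::= U E]
UE ⇒ EyE   [U ::= E y]
EyE ⇒ aayE   [E ::= a a]
aayE ⇒ aayUSS   [E ::= U S S]
aayUSS ⇒ aayaHSS   [U ::= a H]
aayaHSS ⇒ aayayyaSS   [H ::= y y a]
aayayyaSS ⇒ aayayyaUES   [S ::= U E]
aayayyaUES ⇒ aayayyayES   [U ::= y]
aayayyayES ⇒ aayayyayaaS   [E ::= a a]
aayayyayaaS ⇒ aayayyayaaUE   [S ::= U E]
aayayyayaaUE ⇒ aayayyayaayE   [U ::= y]
aayayyayaayE ⇒ aayayyayaayaa   [E ::= a a]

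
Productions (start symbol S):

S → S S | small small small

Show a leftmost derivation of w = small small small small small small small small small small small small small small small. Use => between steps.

S => S S => S S S => S S S S => S S S S S => small small small S S S S => small small small small small small S S S => small small small small small small small small small S S => small small small small small small small small small small small small S => small small small small small small small small small small small small small small small

S => S S   [S → S S]
S S => S S S   [S → S S]
S S S => S S S S   [S → S S]
S S S S => S S S S S   [S → S S]
S S S S S => small small small S S S S   [S → small small small]
small small small S S S S => small small small small small small S S S   [S → small small small]
small small small small small small S S S => small small small small small small small small small S S   [S → small small small]
small small small small small small small small small S S => small small small small small small small small small small small small S   [S → small small small]
small small small small small small small small small small small small S => small small small small small small small small small small small small small small small   [S → small small small]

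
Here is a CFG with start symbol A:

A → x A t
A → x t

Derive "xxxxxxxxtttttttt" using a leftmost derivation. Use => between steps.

A => xAt   [A → x A t]
xAt => xxAtt   [A → x A t]
xxAtt => xxxAttt   [A → x A t]
xxxAttt => xxxxAtttt   [A → x A t]
xxxxAtttt => xxxxxAttttt   [A → x A t]
xxxxxAttttt => xxxxxxAtttttt   [A → x A t]
xxxxxxAtttttt => xxxxxxxAttttttt   [A → x A t]
xxxxxxxAttttttt => xxxxxxxxtttttttt   [A → x t]

A => xAt => xxAtt => xxxAttt => xxxxAtttt => xxxxxAttttt => xxxxxxAtttttt => xxxxxxxAttttttt => xxxxxxxxtttttttt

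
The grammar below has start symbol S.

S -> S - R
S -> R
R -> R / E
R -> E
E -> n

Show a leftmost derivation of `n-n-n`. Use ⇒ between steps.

S ⇒ S-R ⇒ S-R-R ⇒ R-R-R ⇒ E-R-R ⇒ n-R-R ⇒ n-E-R ⇒ n-n-R ⇒ n-n-E ⇒ n-n-n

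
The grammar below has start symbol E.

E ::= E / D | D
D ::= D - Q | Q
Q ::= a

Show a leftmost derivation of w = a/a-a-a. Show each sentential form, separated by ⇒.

E⇒E/D⇒D/D⇒Q/D⇒a/D⇒a/D-Q⇒a/D-Q-Q⇒a/Q-Q-Q⇒a/a-Q-Q⇒a/a-a-Q⇒a/a-a-a

E ⇒ E/D   [E ::= E / D]
E/D ⇒ D/D   [E ::= D]
D/D ⇒ Q/D   [D ::= Q]
Q/D ⇒ a/D   [Q ::= a]
a/D ⇒ a/D-Q   [D ::= D - Q]
a/D-Q ⇒ a/D-Q-Q   [D ::= D - Q]
a/D-Q-Q ⇒ a/Q-Q-Q   [D ::= Q]
a/Q-Q-Q ⇒ a/a-Q-Q   [Q ::= a]
a/a-Q-Q ⇒ a/a-a-Q   [Q ::= a]
a/a-a-Q ⇒ a/a-a-a   [Q ::= a]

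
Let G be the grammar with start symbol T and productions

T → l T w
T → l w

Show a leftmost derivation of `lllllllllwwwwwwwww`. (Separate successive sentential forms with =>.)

T=>lTw=>llTww=>lllTwww=>llllTwwww=>lllllTwwwww=>llllllTwwwwww=>lllllllTwwwwwww=>llllllllTwwwwwwww=>lllllllllwwwwwwwww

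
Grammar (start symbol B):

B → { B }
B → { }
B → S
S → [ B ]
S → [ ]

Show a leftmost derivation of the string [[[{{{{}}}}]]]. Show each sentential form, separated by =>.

B=>S=>[B]=>[S]=>[[B]]=>[[S]]=>[[[B]]]=>[[[{B}]]]=>[[[{{B}}]]]=>[[[{{{B}}}]]]=>[[[{{{{}}}}]]]

B => S   [B → S]
S => [B]   [S → [ B ]]
[B] => [S]   [B → S]
[S] => [[B]]   [S → [ B ]]
[[B]] => [[S]]   [B → S]
[[S]] => [[[B]]]   [S → [ B ]]
[[[B]]] => [[[{B}]]]   [B → { B }]
[[[{B}]]] => [[[{{B}}]]]   [B → { B }]
[[[{{B}}]]] => [[[{{{B}}}]]]   [B → { B }]
[[[{{{B}}}]]] => [[[{{{{}}}}]]]   [B → { }]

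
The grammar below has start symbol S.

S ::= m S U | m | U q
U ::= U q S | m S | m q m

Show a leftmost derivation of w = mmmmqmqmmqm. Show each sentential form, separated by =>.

S => mSU => mmSUU => mmUqUU => mmmSqUU => mmmmqUU => mmmmqmqmU => mmmmqmqmmqm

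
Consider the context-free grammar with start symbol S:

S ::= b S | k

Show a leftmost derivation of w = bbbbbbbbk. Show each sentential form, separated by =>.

S => bS   [S ::= b S]
bS => bbS   [S ::= b S]
bbS => bbbS   [S ::= b S]
bbbS => bbbbS   [S ::= b S]
bbbbS => bbbbbS   [S ::= b S]
bbbbbS => bbbbbbS   [S ::= b S]
bbbbbbS => bbbbbbbS   [S ::= b S]
bbbbbbbS => bbbbbbbbS   [S ::= b S]
bbbbbbbbS => bbbbbbbbk   [S ::= k]

S => bS => bbS => bbbS => bbbbS => bbbbbS => bbbbbbS => bbbbbbbS => bbbbbbbbS => bbbbbbbbk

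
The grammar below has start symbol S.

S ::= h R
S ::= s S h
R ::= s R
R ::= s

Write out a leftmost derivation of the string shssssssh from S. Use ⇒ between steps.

S⇒sSh⇒shRh⇒shsRh⇒shssRh⇒shsssRh⇒shssssRh⇒shsssssRh⇒shssssssh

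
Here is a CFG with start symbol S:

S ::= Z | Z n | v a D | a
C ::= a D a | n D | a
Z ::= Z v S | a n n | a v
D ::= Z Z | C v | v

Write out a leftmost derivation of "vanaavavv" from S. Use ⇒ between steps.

S ⇒ vaD   [S ::= v a D]
vaD ⇒ vaCv   [D ::= C v]
vaCv ⇒ vanDv   [C ::= n D]
vanDv ⇒ vanCvv   [D ::= C v]
vanCvv ⇒ vanaDavv   [C ::= a D a]
vanaDavv ⇒ vanaCvavv   [D ::= C v]
vanaCvavv ⇒ vanaavavv   [C ::= a]

S ⇒ vaD ⇒ vaCv ⇒ vanDv ⇒ vanCvv ⇒ vanaDavv ⇒ vanaCvavv ⇒ vanaavavv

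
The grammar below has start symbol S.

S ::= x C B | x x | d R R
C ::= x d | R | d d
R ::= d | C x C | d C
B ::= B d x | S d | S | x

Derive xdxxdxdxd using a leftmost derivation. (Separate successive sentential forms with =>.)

S => xCB => xRB => xdB => xdSd => xdxCBd => xdxxdBd => xdxxdBdxd => xdxxdxdxd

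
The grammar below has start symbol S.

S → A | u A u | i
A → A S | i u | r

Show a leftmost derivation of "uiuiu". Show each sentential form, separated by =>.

S=>uAu=>uASu=>uiuSu=>uiuiu

S => uAu   [S → u A u]
uAu => uASu   [A → A S]
uASu => uiuSu   [A → i u]
uiuSu => uiuiu   [S → i]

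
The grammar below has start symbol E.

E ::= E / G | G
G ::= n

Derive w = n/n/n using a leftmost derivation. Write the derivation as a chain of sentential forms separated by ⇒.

E⇒E/G⇒E/G/G⇒G/G/G⇒n/G/G⇒n/n/G⇒n/n/n

E ⇒ E/G   [E ::= E / G]
E/G ⇒ E/G/G   [E ::= E / G]
E/G/G ⇒ G/G/G   [E ::= G]
G/G/G ⇒ n/G/G   [G ::= n]
n/G/G ⇒ n/n/G   [G ::= n]
n/n/G ⇒ n/n/n   [G ::= n]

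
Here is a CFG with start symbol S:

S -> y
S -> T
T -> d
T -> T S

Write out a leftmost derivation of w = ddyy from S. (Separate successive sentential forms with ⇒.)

S ⇒ T   [S -> T]
T ⇒ TS   [T -> T S]
TS ⇒ dS   [T -> d]
dS ⇒ dT   [S -> T]
dT ⇒ dTS   [T -> T S]
dTS ⇒ dTSS   [T -> T S]
dTSS ⇒ ddSS   [T -> d]
ddSS ⇒ ddyS   [S -> y]
ddyS ⇒ ddyy   [S -> y]

S ⇒ T ⇒ TS ⇒ dS ⇒ dT ⇒ dTS ⇒ dTSS ⇒ ddSS ⇒ ddyS ⇒ ddyy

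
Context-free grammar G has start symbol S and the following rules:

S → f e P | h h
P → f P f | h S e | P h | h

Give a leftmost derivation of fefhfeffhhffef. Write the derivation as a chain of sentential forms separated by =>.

S=>feP=>fefPf=>fefhSef=>fefhfePef=>fefhfefPfef=>fefhfeffPffef=>fefhfeffPhffef=>fefhfeffhhffef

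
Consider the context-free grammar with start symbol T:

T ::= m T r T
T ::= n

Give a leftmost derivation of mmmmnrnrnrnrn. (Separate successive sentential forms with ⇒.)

T ⇒ mTrT   [T ::= m T r T]
mTrT ⇒ mmTrTrT   [T ::= m T r T]
mmTrTrT ⇒ mmmTrTrTrT   [T ::= m T r T]
mmmTrTrTrT ⇒ mmmmTrTrTrTrT   [T ::= m T r T]
mmmmTrTrTrTrT ⇒ mmmmnrTrTrTrT   [T ::= n]
mmmmnrTrTrTrT ⇒ mmmmnrnrTrTrT   [T ::= n]
mmmmnrnrTrTrT ⇒ mmmmnrnrnrTrT   [T ::= n]
mmmmnrnrnrTrT ⇒ mmmmnrnrnrnrT   [T ::= n]
mmmmnrnrnrnrT ⇒ mmmmnrnrnrnrn   [T ::= n]

T⇒mTrT⇒mmTrTrT⇒mmmTrTrTrT⇒mmmmTrTrTrTrT⇒mmmmnrTrTrTrT⇒mmmmnrnrTrTrT⇒mmmmnrnrnrTrT⇒mmmmnrnrnrnrT⇒mmmmnrnrnrnrn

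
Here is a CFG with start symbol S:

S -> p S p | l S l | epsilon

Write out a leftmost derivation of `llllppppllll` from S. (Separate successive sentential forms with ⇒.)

S ⇒ lSl ⇒ llSll ⇒ lllSlll ⇒ llllSllll ⇒ llllpSpllll ⇒ llllppSppllll ⇒ llllppppllll

S ⇒ lSl   [S -> l S l]
lSl ⇒ llSll   [S -> l S l]
llSll ⇒ lllSlll   [S -> l S l]
lllSlll ⇒ llllSllll   [S -> l S l]
llllSllll ⇒ llllpSpllll   [S -> p S p]
llllpSpllll ⇒ llllppSppllll   [S -> p S p]
llllppSppllll ⇒ llllppppllll   [S -> epsilon]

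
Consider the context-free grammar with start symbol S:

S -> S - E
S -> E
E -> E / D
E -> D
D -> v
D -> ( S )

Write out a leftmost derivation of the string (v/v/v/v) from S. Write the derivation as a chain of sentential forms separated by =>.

S => E => D => (S) => (E) => (E/D) => (E/D/D) => (E/D/D/D) => (D/D/D/D) => (v/D/D/D) => (v/v/D/D) => (v/v/v/D) => (v/v/v/v)

S => E   [S -> E]
E => D   [E -> D]
D => (S)   [D -> ( S )]
(S) => (E)   [S -> E]
(E) => (E/D)   [E -> E / D]
(E/D) => (E/D/D)   [E -> E / D]
(E/D/D) => (E/D/D/D)   [E -> E / D]
(E/D/D/D) => (D/D/D/D)   [E -> D]
(D/D/D/D) => (v/D/D/D)   [D -> v]
(v/D/D/D) => (v/v/D/D)   [D -> v]
(v/v/D/D) => (v/v/v/D)   [D -> v]
(v/v/v/D) => (v/v/v/v)   [D -> v]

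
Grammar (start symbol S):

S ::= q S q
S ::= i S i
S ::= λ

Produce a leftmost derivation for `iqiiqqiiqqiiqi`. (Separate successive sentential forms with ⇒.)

S ⇒ iSi   [S ::= i S i]
iSi ⇒ iqSqi   [S ::= q S q]
iqSqi ⇒ iqiSiqi   [S ::= i S i]
iqiSiqi ⇒ iqiiSiiqi   [S ::= i S i]
iqiiSiiqi ⇒ iqiiqSqiiqi   [S ::= q S q]
iqiiqSqiiqi ⇒ iqiiqqSqqiiqi   [S ::= q S q]
iqiiqqSqqiiqi ⇒ iqiiqqiSiqqiiqi   [S ::= i S i]
iqiiqqiSiqqiiqi ⇒ iqiiqqiiqqiiqi   [S ::= λ]

S ⇒ iSi ⇒ iqSqi ⇒ iqiSiqi ⇒ iqiiSiiqi ⇒ iqiiqSqiiqi ⇒ iqiiqqSqqiiqi ⇒ iqiiqqiSiqqiiqi ⇒ iqiiqqiiqqiiqi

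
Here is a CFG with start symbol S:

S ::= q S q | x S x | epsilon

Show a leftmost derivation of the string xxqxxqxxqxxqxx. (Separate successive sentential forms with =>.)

S => xSx   [S ::= x S x]
xSx => xxSxx   [S ::= x S x]
xxSxx => xxqSqxx   [S ::= q S q]
xxqSqxx => xxqxSxqxx   [S ::= x S x]
xxqxSxqxx => xxqxxSxxqxx   [S ::= x S x]
xxqxxSxxqxx => xxqxxqSqxxqxx   [S ::= q S q]
xxqxxqSqxxqxx => xxqxxqxSxqxxqxx   [S ::= x S x]
xxqxxqxSxqxxqxx => xxqxxqxxqxxqxx   [S ::= epsilon]

S => xSx => xxSxx => xxqSqxx => xxqxSxqxx => xxqxxSxxqxx => xxqxxqSqxxqxx => xxqxxqxSxqxxqxx => xxqxxqxxqxxqxx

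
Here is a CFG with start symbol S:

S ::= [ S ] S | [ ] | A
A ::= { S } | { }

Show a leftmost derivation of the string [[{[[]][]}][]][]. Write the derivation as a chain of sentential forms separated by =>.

S => [S]S => [[S]S]S => [[A]S]S => [[{S}]S]S => [[{[S]S}]S]S => [[{[[]]S}]S]S => [[{[[]][]}]S]S => [[{[[]][]}][]]S => [[{[[]][]}][]][]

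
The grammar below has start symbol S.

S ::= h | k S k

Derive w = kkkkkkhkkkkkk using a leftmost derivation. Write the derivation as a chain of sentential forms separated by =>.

S => kSk => kkSkk => kkkSkkk => kkkkSkkkk => kkkkkSkkkkk => kkkkkkSkkkkkk => kkkkkkhkkkkkk

S => kSk   [S ::= k S k]
kSk => kkSkk   [S ::= k S k]
kkSkk => kkkSkkk   [S ::= k S k]
kkkSkkk => kkkkSkkkk   [S ::= k S k]
kkkkSkkkk => kkkkkSkkkkk   [S ::= k S k]
kkkkkSkkkkk => kkkkkkSkkkkkk   [S ::= k S k]
kkkkkkSkkkkkk => kkkkkkhkkkkkk   [S ::= h]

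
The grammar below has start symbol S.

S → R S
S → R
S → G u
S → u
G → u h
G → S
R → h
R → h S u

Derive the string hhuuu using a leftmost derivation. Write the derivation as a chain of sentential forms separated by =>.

S => R => hSu => hRSu => hhSu => hhGuu => hhSuu => hhuuu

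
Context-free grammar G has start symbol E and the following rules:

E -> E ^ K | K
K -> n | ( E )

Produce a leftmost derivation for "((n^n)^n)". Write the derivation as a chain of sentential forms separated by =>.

E => K => (E) => (E^K) => (K^K) => ((E)^K) => ((E^K)^K) => ((K^K)^K) => ((n^K)^K) => ((n^n)^K) => ((n^n)^n)

E => K   [E -> K]
K => (E)   [K -> ( E )]
(E) => (E^K)   [E -> E ^ K]
(E^K) => (K^K)   [E -> K]
(K^K) => ((E)^K)   [K -> ( E )]
((E)^K) => ((E^K)^K)   [E -> E ^ K]
((E^K)^K) => ((K^K)^K)   [E -> K]
((K^K)^K) => ((n^K)^K)   [K -> n]
((n^K)^K) => ((n^n)^K)   [K -> n]
((n^n)^K) => ((n^n)^n)   [K -> n]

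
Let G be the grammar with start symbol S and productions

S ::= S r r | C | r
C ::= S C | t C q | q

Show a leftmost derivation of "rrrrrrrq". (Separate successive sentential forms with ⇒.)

S ⇒ C ⇒ SC ⇒ SrrC ⇒ SrrrrC ⇒ SrrrrrrC ⇒ rrrrrrrC ⇒ rrrrrrrq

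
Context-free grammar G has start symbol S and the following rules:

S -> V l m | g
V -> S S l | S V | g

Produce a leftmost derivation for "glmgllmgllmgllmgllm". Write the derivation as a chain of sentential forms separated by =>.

S=>Vlm=>SSllm=>VlmSllm=>SSllmSllm=>VlmSllmSllm=>SSllmSllmSllm=>VlmSllmSllmSllm=>SSllmSllmSllmSllm=>VlmSllmSllmSllmSllm=>glmSllmSllmSllmSllm=>glmgllmSllmSllmSllm=>glmgllmgllmSllmSllm=>glmgllmgllmgllmSllm=>glmgllmgllmgllmgllm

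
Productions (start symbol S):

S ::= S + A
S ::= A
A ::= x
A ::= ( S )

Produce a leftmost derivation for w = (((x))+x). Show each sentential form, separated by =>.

S=>A=>(S)=>(S+A)=>(A+A)=>((S)+A)=>((A)+A)=>(((S))+A)=>(((A))+A)=>(((x))+A)=>(((x))+x)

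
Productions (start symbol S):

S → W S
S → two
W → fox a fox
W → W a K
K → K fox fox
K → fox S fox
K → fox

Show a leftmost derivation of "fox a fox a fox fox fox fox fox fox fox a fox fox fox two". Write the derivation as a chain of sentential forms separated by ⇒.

S ⇒ W S ⇒ W a K S ⇒ W a K a K S ⇒ fox a fox a K a K S ⇒ fox a fox a K fox fox a K S ⇒ fox a fox a K fox fox fox fox a K S ⇒ fox a fox a K fox fox fox fox fox fox a K S ⇒ fox a fox a fox fox fox fox fox fox fox a K S ⇒ fox a fox a fox fox fox fox fox fox fox a K fox fox S ⇒ fox a fox a fox fox fox fox fox fox fox a fox fox fox S ⇒ fox a fox a fox fox fox fox fox fox fox a fox fox fox two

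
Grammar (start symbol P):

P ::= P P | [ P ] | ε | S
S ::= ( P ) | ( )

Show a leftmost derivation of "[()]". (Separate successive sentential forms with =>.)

P => [P] => [PP] => [PPP] => [PPPP] => [SPPP] => [(P)PPP] => [()PPP] => [()PP] => [()P] => [()]

P => [P]   [P ::= [ P ]]
[P] => [PP]   [P ::= P P]
[PP] => [PPP]   [P ::= P P]
[PPP] => [PPPP]   [P ::= P P]
[PPPP] => [SPPP]   [P ::= S]
[SPPP] => [(P)PPP]   [S ::= ( P )]
[(P)PPP] => [()PPP]   [P ::= ε]
[()PPP] => [()PP]   [P ::= ε]
[()PP] => [()P]   [P ::= ε]
[()P] => [()]   [P ::= ε]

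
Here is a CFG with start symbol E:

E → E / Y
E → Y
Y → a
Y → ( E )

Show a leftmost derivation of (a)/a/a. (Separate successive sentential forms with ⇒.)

E⇒E/Y⇒E/Y/Y⇒Y/Y/Y⇒(E)/Y/Y⇒(Y)/Y/Y⇒(a)/Y/Y⇒(a)/a/Y⇒(a)/a/a

E ⇒ E/Y   [E → E / Y]
E/Y ⇒ E/Y/Y   [E → E / Y]
E/Y/Y ⇒ Y/Y/Y   [E → Y]
Y/Y/Y ⇒ (E)/Y/Y   [Y → ( E )]
(E)/Y/Y ⇒ (Y)/Y/Y   [E → Y]
(Y)/Y/Y ⇒ (a)/Y/Y   [Y → a]
(a)/Y/Y ⇒ (a)/a/Y   [Y → a]
(a)/a/Y ⇒ (a)/a/a   [Y → a]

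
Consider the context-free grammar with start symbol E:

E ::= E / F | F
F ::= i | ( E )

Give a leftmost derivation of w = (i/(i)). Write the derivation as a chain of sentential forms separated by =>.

E => F => (E) => (E/F) => (F/F) => (i/F) => (i/(E)) => (i/(F)) => (i/(i))

E => F   [E ::= F]
F => (E)   [F ::= ( E )]
(E) => (E/F)   [E ::= E / F]
(E/F) => (F/F)   [E ::= F]
(F/F) => (i/F)   [F ::= i]
(i/F) => (i/(E))   [F ::= ( E )]
(i/(E)) => (i/(F))   [E ::= F]
(i/(F)) => (i/(i))   [F ::= i]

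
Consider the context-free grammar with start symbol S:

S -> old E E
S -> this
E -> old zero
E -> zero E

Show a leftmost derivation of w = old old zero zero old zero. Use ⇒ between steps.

S ⇒ old E E ⇒ old old zero E ⇒ old old zero zero E ⇒ old old zero zero old zero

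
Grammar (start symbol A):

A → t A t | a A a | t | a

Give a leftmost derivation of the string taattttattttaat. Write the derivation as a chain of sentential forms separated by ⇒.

A ⇒ tAt ⇒ taAat ⇒ taaAaat ⇒ taatAtaat ⇒ taattAttaat ⇒ taatttAtttaat ⇒ taattttAttttaat ⇒ taattttattttaat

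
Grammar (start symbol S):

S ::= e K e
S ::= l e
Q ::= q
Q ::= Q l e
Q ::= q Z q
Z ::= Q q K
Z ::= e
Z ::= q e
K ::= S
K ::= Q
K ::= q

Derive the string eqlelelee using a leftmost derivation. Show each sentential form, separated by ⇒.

S ⇒ eKe   [S ::= e K e]
eKe ⇒ eQe   [K ::= Q]
eQe ⇒ eQlee   [Q ::= Q l e]
eQlee ⇒ eQlelee   [Q ::= Q l e]
eQlelee ⇒ eQlelelee   [Q ::= Q l e]
eQlelelee ⇒ eqlelelee   [Q ::= q]

S⇒eKe⇒eQe⇒eQlee⇒eQlelee⇒eQlelelee⇒eqlelelee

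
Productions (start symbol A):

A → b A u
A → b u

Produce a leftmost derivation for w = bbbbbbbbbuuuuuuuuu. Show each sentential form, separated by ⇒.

A ⇒ bAu ⇒ bbAuu ⇒ bbbAuuu ⇒ bbbbAuuuu ⇒ bbbbbAuuuuu ⇒ bbbbbbAuuuuuu ⇒ bbbbbbbAuuuuuuu ⇒ bbbbbbbbAuuuuuuuu ⇒ bbbbbbbbbuuuuuuuuu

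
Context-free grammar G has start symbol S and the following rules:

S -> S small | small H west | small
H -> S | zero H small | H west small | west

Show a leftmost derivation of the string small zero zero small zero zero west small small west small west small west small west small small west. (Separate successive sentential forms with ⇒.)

S ⇒ small H west ⇒ small zero H small west ⇒ small zero zero H small small west ⇒ small zero zero S small small west ⇒ small zero zero small H west small small west ⇒ small zero zero small H west small west small small west ⇒ small zero zero small H west small west small west small small west ⇒ small zero zero small H west small west small west small west small small west ⇒ small zero zero small zero H small west small west small west small west small small west ⇒ small zero zero small zero zero H small small west small west small west small west small small west ⇒ small zero zero small zero zero west small small west small west small west small west small small west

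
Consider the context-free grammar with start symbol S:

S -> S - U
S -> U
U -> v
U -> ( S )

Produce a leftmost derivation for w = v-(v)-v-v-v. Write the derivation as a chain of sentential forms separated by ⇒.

S ⇒ S-U ⇒ S-U-U ⇒ S-U-U-U ⇒ S-U-U-U-U ⇒ U-U-U-U-U ⇒ v-U-U-U-U ⇒ v-(S)-U-U-U ⇒ v-(U)-U-U-U ⇒ v-(v)-U-U-U ⇒ v-(v)-v-U-U ⇒ v-(v)-v-v-U ⇒ v-(v)-v-v-v

S ⇒ S-U   [S -> S - U]
S-U ⇒ S-U-U   [S -> S - U]
S-U-U ⇒ S-U-U-U   [S -> S - U]
S-U-U-U ⇒ S-U-U-U-U   [S -> S - U]
S-U-U-U-U ⇒ U-U-U-U-U   [S -> U]
U-U-U-U-U ⇒ v-U-U-U-U   [U -> v]
v-U-U-U-U ⇒ v-(S)-U-U-U   [U -> ( S )]
v-(S)-U-U-U ⇒ v-(U)-U-U-U   [S -> U]
v-(U)-U-U-U ⇒ v-(v)-U-U-U   [U -> v]
v-(v)-U-U-U ⇒ v-(v)-v-U-U   [U -> v]
v-(v)-v-U-U ⇒ v-(v)-v-v-U   [U -> v]
v-(v)-v-v-U ⇒ v-(v)-v-v-v   [U -> v]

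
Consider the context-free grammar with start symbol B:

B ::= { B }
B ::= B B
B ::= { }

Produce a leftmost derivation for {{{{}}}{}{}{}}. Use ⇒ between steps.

B ⇒ {B} ⇒ {BB} ⇒ {BBB} ⇒ {BBBB} ⇒ {{B}BBB} ⇒ {{{B}}BBB} ⇒ {{{{}}}BBB} ⇒ {{{{}}}{}BB} ⇒ {{{{}}}{}{}B} ⇒ {{{{}}}{}{}{}}

B ⇒ {B}   [B ::= { B }]
{B} ⇒ {BB}   [B ::= B B]
{BB} ⇒ {BBB}   [B ::= B B]
{BBB} ⇒ {BBBB}   [B ::= B B]
{BBBB} ⇒ {{B}BBB}   [B ::= { B }]
{{B}BBB} ⇒ {{{B}}BBB}   [B ::= { B }]
{{{B}}BBB} ⇒ {{{{}}}BBB}   [B ::= { }]
{{{{}}}BBB} ⇒ {{{{}}}{}BB}   [B ::= { }]
{{{{}}}{}BB} ⇒ {{{{}}}{}{}B}   [B ::= { }]
{{{{}}}{}{}B} ⇒ {{{{}}}{}{}{}}   [B ::= { }]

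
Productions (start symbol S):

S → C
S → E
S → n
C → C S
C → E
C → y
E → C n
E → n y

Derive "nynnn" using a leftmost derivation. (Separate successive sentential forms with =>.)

S => C => CS => ES => CnS => CSnS => ESnS => nySnS => nynnS => nynnn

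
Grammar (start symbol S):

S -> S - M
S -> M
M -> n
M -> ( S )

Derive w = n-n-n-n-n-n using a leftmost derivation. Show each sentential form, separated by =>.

S => S-M   [S -> S - M]
S-M => S-M-M   [S -> S - M]
S-M-M => S-M-M-M   [S -> S - M]
S-M-M-M => S-M-M-M-M   [S -> S - M]
S-M-M-M-M => S-M-M-M-M-M   [S -> S - M]
S-M-M-M-M-M => M-M-M-M-M-M   [S -> M]
M-M-M-M-M-M => n-M-M-M-M-M   [M -> n]
n-M-M-M-M-M => n-n-M-M-M-M   [M -> n]
n-n-M-M-M-M => n-n-n-M-M-M   [M -> n]
n-n-n-M-M-M => n-n-n-n-M-M   [M -> n]
n-n-n-n-M-M => n-n-n-n-n-M   [M -> n]
n-n-n-n-n-M => n-n-n-n-n-n   [M -> n]

S => S-M => S-M-M => S-M-M-M => S-M-M-M-M => S-M-M-M-M-M => M-M-M-M-M-M => n-M-M-M-M-M => n-n-M-M-M-M => n-n-n-M-M-M => n-n-n-n-M-M => n-n-n-n-n-M => n-n-n-n-n-n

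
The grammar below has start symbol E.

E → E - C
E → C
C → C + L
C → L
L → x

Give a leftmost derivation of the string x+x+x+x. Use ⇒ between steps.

E⇒C⇒C+L⇒C+L+L⇒C+L+L+L⇒L+L+L+L⇒x+L+L+L⇒x+x+L+L⇒x+x+x+L⇒x+x+x+x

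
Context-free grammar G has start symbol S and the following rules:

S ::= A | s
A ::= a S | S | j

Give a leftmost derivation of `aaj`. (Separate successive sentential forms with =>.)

S=>A=>aS=>aA=>aaS=>aaA=>aaj

S => A   [S ::= A]
A => aS   [A ::= a S]
aS => aA   [S ::= A]
aA => aaS   [A ::= a S]
aaS => aaA   [S ::= A]
aaA => aaj   [A ::= j]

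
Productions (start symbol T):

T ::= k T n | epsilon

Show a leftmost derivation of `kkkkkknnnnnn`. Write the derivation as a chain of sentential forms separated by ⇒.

T ⇒ kTn ⇒ kkTnn ⇒ kkkTnnn ⇒ kkkkTnnnn ⇒ kkkkkTnnnnn ⇒ kkkkkkTnnnnnn ⇒ kkkkkknnnnnn

T ⇒ kTn   [T ::= k T n]
kTn ⇒ kkTnn   [T ::= k T n]
kkTnn ⇒ kkkTnnn   [T ::= k T n]
kkkTnnn ⇒ kkkkTnnnn   [T ::= k T n]
kkkkTnnnn ⇒ kkkkkTnnnnn   [T ::= k T n]
kkkkkTnnnnn ⇒ kkkkkkTnnnnnn   [T ::= k T n]
kkkkkkTnnnnnn ⇒ kkkkkknnnnnn   [T ::= epsilon]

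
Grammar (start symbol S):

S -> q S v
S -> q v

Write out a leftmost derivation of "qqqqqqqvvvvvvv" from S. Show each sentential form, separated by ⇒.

S ⇒ qSv ⇒ qqSvv ⇒ qqqSvvv ⇒ qqqqSvvvv ⇒ qqqqqSvvvvv ⇒ qqqqqqSvvvvvv ⇒ qqqqqqqvvvvvvv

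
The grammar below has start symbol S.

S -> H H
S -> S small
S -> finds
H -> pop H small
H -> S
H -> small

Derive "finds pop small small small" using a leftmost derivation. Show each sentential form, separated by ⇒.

S ⇒ H H   [S -> H H]
H H ⇒ S H   [H -> S]
S H ⇒ H H H   [S -> H H]
H H H ⇒ S H H   [H -> S]
S H H ⇒ finds H H   [S -> finds]
finds H H ⇒ finds pop H small H   [H -> pop H small]
finds pop H small H ⇒ finds pop small small H   [H -> small]
finds pop small small H ⇒ finds pop small small small   [H -> small]

S ⇒ H H ⇒ S H ⇒ H H H ⇒ S H H ⇒ finds H H ⇒ finds pop H small H ⇒ finds pop small small H ⇒ finds pop small small small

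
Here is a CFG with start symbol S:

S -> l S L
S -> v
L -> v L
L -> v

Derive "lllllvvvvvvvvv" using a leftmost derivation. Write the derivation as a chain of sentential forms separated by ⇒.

S ⇒ lSL   [S -> l S L]
lSL ⇒ llSLL   [S -> l S L]
llSLL ⇒ lllSLLL   [S -> l S L]
lllSLLL ⇒ llllSLLLL   [S -> l S L]
llllSLLLL ⇒ lllllSLLLLL   [S -> l S L]
lllllSLLLLL ⇒ lllllvLLLLL   [S -> v]
lllllvLLLLL ⇒ lllllvvLLLLL   [L -> v L]
lllllvvLLLLL ⇒ lllllvvvLLLLL   [L -> v L]
lllllvvvLLLLL ⇒ lllllvvvvLLLLL   [L -> v L]
lllllvvvvLLLLL ⇒ lllllvvvvvLLLL   [L -> v]
lllllvvvvvLLLL ⇒ lllllvvvvvvLLL   [L -> v]
lllllvvvvvvLLL ⇒ lllllvvvvvvvLL   [L -> v]
lllllvvvvvvvLL ⇒ lllllvvvvvvvvL   [L -> v]
lllllvvvvvvvvL ⇒ lllllvvvvvvvvv   [L -> v]

S ⇒ lSL ⇒ llSLL ⇒ lllSLLL ⇒ llllSLLLL ⇒ lllllSLLLLL ⇒ lllllvLLLLL ⇒ lllllvvLLLLL ⇒ lllllvvvLLLLL ⇒ lllllvvvvLLLLL ⇒ lllllvvvvvLLLL ⇒ lllllvvvvvvLLL ⇒ lllllvvvvvvvLL ⇒ lllllvvvvvvvvL ⇒ lllllvvvvvvvvv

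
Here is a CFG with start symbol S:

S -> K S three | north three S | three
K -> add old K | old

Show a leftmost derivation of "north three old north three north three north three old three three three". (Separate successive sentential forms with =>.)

S => north three S   [S -> north three S]
north three S => north three K S three   [S -> K S three]
north three K S three => north three old S three   [K -> old]
north three old S three => north three old north three S three   [S -> north three S]
north three old north three S three => north three old north three north three S three   [S -> north three S]
north three old north three north three S three => north three old north three north three north three S three   [S -> north three S]
north three old north three north three north three S three => north three old north three north three north three K S three three   [S -> K S three]
north three old north three north three north three K S three three => north three old north three north three north three old S three three   [K -> old]
north three old north three north three north three old S three three => north three old north three north three north three old three three three   [S -> three]

S => north three S => north three K S three => north three old S three => north three old north three S three => north three old north three north three S three => north three old north three north three north three S three => north three old north three north three north three K S three three => north three old north three north three north three old S three three => north three old north three north three north three old three three three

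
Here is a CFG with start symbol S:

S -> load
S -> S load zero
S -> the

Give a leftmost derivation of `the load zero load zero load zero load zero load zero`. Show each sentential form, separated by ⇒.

S ⇒ S load zero   [S -> S load zero]
S load zero ⇒ S load zero load zero   [S -> S load zero]
S load zero load zero ⇒ S load zero load zero load zero   [S -> S load zero]
S load zero load zero load zero ⇒ S load zero load zero load zero load zero   [S -> S load zero]
S load zero load zero load zero load zero ⇒ S load zero load zero load zero load zero load zero   [S -> S load zero]
S load zero load zero load zero load zero load zero ⇒ the load zero load zero load zero load zero load zero   [S -> the]

S ⇒ S load zero ⇒ S load zero load zero ⇒ S load zero load zero load zero ⇒ S load zero load zero load zero load zero ⇒ S load zero load zero load zero load zero load zero ⇒ the load zero load zero load zero load zero load zero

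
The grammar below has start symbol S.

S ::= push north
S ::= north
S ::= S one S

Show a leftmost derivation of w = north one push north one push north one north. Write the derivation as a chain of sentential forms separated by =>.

S => S one S => S one S one S => north one S one S => north one push north one S => north one push north one S one S => north one push north one push north one S => north one push north one push north one north

S => S one S   [S ::= S one S]
S one S => S one S one S   [S ::= S one S]
S one S one S => north one S one S   [S ::= north]
north one S one S => north one push north one S   [S ::= push north]
north one push north one S => north one push north one S one S   [S ::= S one S]
north one push north one S one S => north one push north one push north one S   [S ::= push north]
north one push north one push north one S => north one push north one push north one north   [S ::= north]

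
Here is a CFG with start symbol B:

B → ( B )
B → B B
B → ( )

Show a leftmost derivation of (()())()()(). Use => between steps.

B => BB => BBB => BBBB => (B)BBB => (BB)BBB => (()B)BBB => (()())BBB => (()())()BB => (()())()()B => (()())()()()

B => BB   [B → B B]
BB => BBB   [B → B B]
BBB => BBBB   [B → B B]
BBBB => (B)BBB   [B → ( B )]
(B)BBB => (BB)BBB   [B → B B]
(BB)BBB => (()B)BBB   [B → ( )]
(()B)BBB => (()())BBB   [B → ( )]
(()())BBB => (()())()BB   [B → ( )]
(()())()BB => (()())()()B   [B → ( )]
(()())()()B => (()())()()()   [B → ( )]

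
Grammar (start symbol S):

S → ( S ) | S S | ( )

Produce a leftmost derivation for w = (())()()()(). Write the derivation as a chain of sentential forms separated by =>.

S => SS   [S → S S]
SS => SSS   [S → S S]
SSS => SSSS   [S → S S]
SSSS => SSSSS   [S → S S]
SSSSS => (S)SSSS   [S → ( S )]
(S)SSSS => (())SSSS   [S → ( )]
(())SSSS => (())()SSS   [S → ( )]
(())()SSS => (())()()SS   [S → ( )]
(())()()SS => (())()()()S   [S → ( )]
(())()()()S => (())()()()()   [S → ( )]

S=>SS=>SSS=>SSSS=>SSSSS=>(S)SSSS=>(())SSSS=>(())()SSS=>(())()()SS=>(())()()()S=>(())()()()()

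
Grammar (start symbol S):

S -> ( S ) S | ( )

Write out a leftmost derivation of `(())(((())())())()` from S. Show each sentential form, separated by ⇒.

S ⇒ (S)S   [S -> ( S ) S]
(S)S ⇒ (())S   [S -> ( )]
(())S ⇒ (())(S)S   [S -> ( S ) S]
(())(S)S ⇒ (())((S)S)S   [S -> ( S ) S]
(())((S)S)S ⇒ (())(((S)S)S)S   [S -> ( S ) S]
(())(((S)S)S)S ⇒ (())(((())S)S)S   [S -> ( )]
(())(((())S)S)S ⇒ (())(((())())S)S   [S -> ( )]
(())(((())())S)S ⇒ (())(((())())())S   [S -> ( )]
(())(((())())())S ⇒ (())(((())())())()   [S -> ( )]

S ⇒ (S)S ⇒ (())S ⇒ (())(S)S ⇒ (())((S)S)S ⇒ (())(((S)S)S)S ⇒ (())(((())S)S)S ⇒ (())(((())())S)S ⇒ (())(((())())())S ⇒ (())(((())())())()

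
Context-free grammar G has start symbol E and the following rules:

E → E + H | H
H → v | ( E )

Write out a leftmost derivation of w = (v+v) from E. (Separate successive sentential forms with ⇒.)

E ⇒ H ⇒ (E) ⇒ (E+H) ⇒ (H+H) ⇒ (v+H) ⇒ (v+v)

E ⇒ H   [E → H]
H ⇒ (E)   [H → ( E )]
(E) ⇒ (E+H)   [E → E + H]
(E+H) ⇒ (H+H)   [E → H]
(H+H) ⇒ (v+H)   [H → v]
(v+H) ⇒ (v+v)   [H → v]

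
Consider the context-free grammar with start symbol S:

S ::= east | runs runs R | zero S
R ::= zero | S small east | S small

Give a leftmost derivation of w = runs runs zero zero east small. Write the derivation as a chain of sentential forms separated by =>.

S => runs runs R   [S ::= runs runs R]
runs runs R => runs runs S small   [R ::= S small]
runs runs S small => runs runs zero S small   [S ::= zero S]
runs runs zero S small => runs runs zero zero S small   [S ::= zero S]
runs runs zero zero S small => runs runs zero zero east small   [S ::= east]

S => runs runs R => runs runs S small => runs runs zero S small => runs runs zero zero S small => runs runs zero zero east small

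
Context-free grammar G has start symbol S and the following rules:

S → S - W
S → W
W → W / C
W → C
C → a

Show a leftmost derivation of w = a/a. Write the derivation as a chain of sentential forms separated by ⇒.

S⇒W⇒W/C⇒C/C⇒a/C⇒a/a

S ⇒ W   [S → W]
W ⇒ W/C   [W → W / C]
W/C ⇒ C/C   [W → C]
C/C ⇒ a/C   [C → a]
a/C ⇒ a/a   [C → a]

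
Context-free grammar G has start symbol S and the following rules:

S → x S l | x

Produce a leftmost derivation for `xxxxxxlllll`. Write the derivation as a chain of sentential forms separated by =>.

S => xSl   [S → x S l]
xSl => xxSll   [S → x S l]
xxSll => xxxSlll   [S → x S l]
xxxSlll => xxxxSllll   [S → x S l]
xxxxSllll => xxxxxSlllll   [S → x S l]
xxxxxSlllll => xxxxxxlllll   [S → x]

S=>xSl=>xxSll=>xxxSlll=>xxxxSllll=>xxxxxSlllll=>xxxxxxlllll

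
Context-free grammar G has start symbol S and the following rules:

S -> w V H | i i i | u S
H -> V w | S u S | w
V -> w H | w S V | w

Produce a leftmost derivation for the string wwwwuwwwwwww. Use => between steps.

S => wVH => wwSVH => wwwVHVH => wwwwSVHVH => wwwwuSVHVH => wwwwuwVHVHVH => wwwwuwwHVHVH => wwwwuwwwVHVH => wwwwuwwwwHVH => wwwwuwwwwwVH => wwwwuwwwwwwH => wwwwuwwwwwww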